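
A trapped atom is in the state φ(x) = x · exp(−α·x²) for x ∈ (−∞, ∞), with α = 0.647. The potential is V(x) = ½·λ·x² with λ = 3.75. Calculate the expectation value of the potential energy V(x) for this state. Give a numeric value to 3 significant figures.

⟨V⟩ = ∫ V(x)·|φ|² dx / ∫|φ|² dx.
Expand each integrand as polynomial × e^(−2αx²) and use ∫x^(2j)·e^(−2αx²) dx = (2j−1)!!/(4α)^j · √(π/(2α)), odd powers → 0; here √(π/(2α)) = 1.5581.
State is unnormalized: ∫|φ|² dx = 0.60207, and ∫φ*·V(x)·φ dx = 1.3086, so ⟨V⟩ = 1.3086 / 0.60207.
⟨V⟩ = 2.1735.

2.17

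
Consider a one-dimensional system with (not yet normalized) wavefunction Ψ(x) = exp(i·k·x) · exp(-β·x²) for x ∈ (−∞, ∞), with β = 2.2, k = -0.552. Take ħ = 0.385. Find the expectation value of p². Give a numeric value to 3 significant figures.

p² Ψ = −ħ² d²Ψ/dx²; ⟨p²⟩ = −ħ² ∫ Ψ*·Ψ'' dx / ∫|Ψ|² dx.
Gaussian moments: ∫x^(2j)·e^(−2βx²) dx = (2j−1)!!/(4β)^j · √(π/(2β)), odd powers integrate to 0; here √(π/(2β)) = 0.84498. Derivatives: Ψ′ = (ik − 2βx)·Ψ, Ψ″ = ((ik − 2βx)² − 2β)·Ψ; the odd-in-x pieces drop out.
State is unnormalized: ∫|Ψ|² dx = 0.84498, and ∫Ψ*·(−ħ² Ψ'') dx = 0.31371, so ⟨p²⟩ = 0.31371 / 0.84498.
⟨p²⟩ = 0.37126.

0.371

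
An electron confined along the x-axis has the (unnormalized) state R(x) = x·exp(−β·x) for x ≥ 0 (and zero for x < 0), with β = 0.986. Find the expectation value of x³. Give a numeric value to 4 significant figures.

⟨x³⟩ = ∫ x³·|R|² dx / ∫|R|² dx (integrals over the domain).
Every integrand reduces to terms xʲ·e^(−2βx) on [0, ∞); use ∫₀^∞ xʲ·e^(−2βx) dx = j!/(2β)^(j+1).
State is unnormalized: ∫|R|² dx = 0.26080, and ∫R*·x³·R dx = 2.0405, so ⟨x³⟩ = 2.0405 / 0.26080.
⟨x³⟩ = 7.8240.

7.824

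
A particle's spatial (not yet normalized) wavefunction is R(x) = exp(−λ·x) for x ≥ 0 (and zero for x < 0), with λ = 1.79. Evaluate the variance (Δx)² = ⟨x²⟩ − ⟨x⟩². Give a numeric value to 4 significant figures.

0.07803

Compute ⟨x⟩ and ⟨x²⟩ separately, then (Δx)² = ⟨x²⟩ − ⟨x⟩².
Every integrand reduces to terms xʲ·e^(−2λx) on [0, ∞); use ∫₀^∞ xʲ·e^(−2λx) dx = j!/(2λ)^(j+1).
Normalization: ∫|R|² dx = 0.27933.
⟨x⟩ = 0.27933 and ⟨x²⟩ = 0.15605.
(Δx)² = 0.15605 − (0.27933)² = 0.078025.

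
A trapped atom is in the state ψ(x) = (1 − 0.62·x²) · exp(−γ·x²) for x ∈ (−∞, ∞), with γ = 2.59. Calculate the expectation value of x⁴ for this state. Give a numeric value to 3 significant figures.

⟨x⁴⟩ = ∫ x⁴·|ψ|² dx / ∫|ψ|² dx (integrals over the domain).
Expand each integrand as polynomial × e^(−2γx²) and use ∫x^(2j)·e^(−2γx²) dx = (2j−1)!!/(4γ)^j · √(π/(2γ)), odd powers → 0; here √(π/(2γ)) = 0.77877.
State is unnormalized: ∫|ψ|² dx = 0.69393, and ∫ψ*·x⁴·ψ dx = 0.011469, so ⟨x⁴⟩ = 0.011469 / 0.69393.
⟨x⁴⟩ = 0.016528.

0.0165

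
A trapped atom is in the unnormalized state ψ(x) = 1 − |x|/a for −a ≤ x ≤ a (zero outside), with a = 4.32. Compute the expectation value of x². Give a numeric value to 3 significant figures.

1.87

⟨x²⟩ = ∫ x²·|ψ|² dx / ∫|ψ|² dx (integrals over the domain).
ψ is even, so ∫ over [−a, a] = 2∫₀ᵃ with ψ = 1 − x/a there: ∫₀ᵃ (1 − x/a)² dx = a/3, ∫₀ᵃ x²(1 − x/a)² dx = a³/30, ∫₀ᵃ x⁴(1 − x/a)² dx = a⁵/105.
State is unnormalized: ∫|ψ|² dx = 2.8800, and ∫ψ*·x²·ψ dx = 5.3748, so ⟨x²⟩ = 5.3748 / 2.8800.
⟨x²⟩ = 1.8662.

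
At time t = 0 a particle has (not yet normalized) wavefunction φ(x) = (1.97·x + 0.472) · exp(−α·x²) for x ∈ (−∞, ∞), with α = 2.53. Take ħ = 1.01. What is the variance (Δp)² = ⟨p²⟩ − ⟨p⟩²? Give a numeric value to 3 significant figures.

Compute ⟨p⟩ and ⟨p²⟩ separately; (Δp)² = ⟨p²⟩ − ⟨p⟩².
Expand each integrand as polynomial × e^(−2αx²) and use ∫x^(2j)·e^(−2αx²) dx = (2j−1)!!/(4α)^j · √(π/(2α)), odd powers → 0; here √(π/(2α)) = 0.78795. Differentiate with the product rule, d/dx e^(−αx²) = −2αx·e^(−αx²).
Normalization: ∫|φ|² dx = 0.47771.
⟨p⟩ = 0.0000 and ⟨p²⟩ = 5.8458.
(Δp)² = 5.8458 − (0.0000)² = 5.8458.

5.85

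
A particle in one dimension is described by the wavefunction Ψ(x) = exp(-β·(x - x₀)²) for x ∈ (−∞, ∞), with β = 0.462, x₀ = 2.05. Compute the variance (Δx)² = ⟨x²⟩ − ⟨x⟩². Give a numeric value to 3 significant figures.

0.541

Compute ⟨x⟩ and ⟨x²⟩ separately, then (Δx)² = ⟨x²⟩ − ⟨x⟩².
Gaussian moments (u = x − x₀): ∫u^(2j)·e^(−2βu²) du = (2j−1)!!/(4β)^j · √(π/(2β)), odd powers integrate to 0; here √(π/(2β)) = 1.8439.
Normalization: ∫|Ψ|² dx = 1.8439.
⟨x⟩ = 2.0500 and ⟨x²⟩ = 4.7436.
(Δx)² = 4.7436 − (2.0500)² = 0.54113.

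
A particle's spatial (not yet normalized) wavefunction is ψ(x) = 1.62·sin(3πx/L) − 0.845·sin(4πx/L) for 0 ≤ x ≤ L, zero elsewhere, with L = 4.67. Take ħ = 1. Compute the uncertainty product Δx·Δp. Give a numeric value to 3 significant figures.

2.32

Δx = √(⟨x²⟩−⟨x⟩²), Δp = √(⟨p²⟩−⟨p⟩²).
On 0 ≤ x ≤ L (j ≠ l): ∫sin²(jπx/L) dx = L/2, ∫sin(jπx/L)·sin(lπx/L) dx = 0; diagonal moments ∫x·sin²(jπx/L) dx = L²/4, ∫x²·sin²(jπx/L) dx = L³·(1/6 − 1/(4j²π²)); cross terms ∫x·sin(jπx/L)·sin(lπx/L) dx = 0 for j + l even and −4jlL²/(π²(j² − l²)²) for j + l odd, ∫x²·sin(jπx/L)·sin(lπx/L) dx = (−1)^(j+l)·4jlL³/(π²(j² − l²)²); higher powers the same way via product-to-sum and parts. d²/dx² sin(jπx/L) = −(jπ/L)²·sin(jπx/L); on 0 ≤ x ≤ L, ∫sin²(jπx/L) dx = L/2 and ∫sin(jπx/L)·sin(lπx/L) dx = 0 for j ≠ l, so only diagonal terms survive in ∫|ψ|² and ∫ψ·ψ″; ∫ψ·ψ′ dx = [ψ²/2] between the walls = 0.
Normalization: ∫|ψ|² dx = 7.7952.
⟨x⟩ = 3.0952, ⟨x²⟩ = 10.709 ⇒ Δx = 1.0622.
⟨p⟩ = 0.0000, ⟨p²⟩ = 4.7505 ⇒ Δp = 2.1796.
Δx·Δp = 2.3150.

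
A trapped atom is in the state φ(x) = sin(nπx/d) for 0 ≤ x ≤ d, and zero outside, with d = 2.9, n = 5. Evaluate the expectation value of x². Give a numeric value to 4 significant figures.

2.786

⟨x²⟩ = ∫ x²·|φ|² dx / ∫|φ|² dx (integrals over the domain).
With sin²θ = (1 − cos2θ)/2 on 0 ≤ x ≤ d: ∫sin²(nπx/d) dx = d/2, ∫x·sin²(nπx/d) dx = d²/4, ∫x²·sin²(nπx/d) dx = d³·(1/6 − 1/(4n²π²)); higher powers xᵏ the same way, integrating xᵏ·cos(2nπx/d) by parts.
State is unnormalized: ∫|φ|² dx = 1.4500, and ∫φ*·x²·φ dx = 4.0401, so ⟨x²⟩ = 4.0401 / 1.4500.
⟨x²⟩ = 2.7863.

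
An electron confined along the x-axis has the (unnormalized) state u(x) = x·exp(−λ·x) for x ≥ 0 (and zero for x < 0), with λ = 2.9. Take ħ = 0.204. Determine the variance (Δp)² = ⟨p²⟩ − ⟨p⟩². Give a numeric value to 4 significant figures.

Compute ⟨p⟩ and ⟨p²⟩ separately; (Δp)² = ⟨p²⟩ − ⟨p⟩².
Differentiate x·exp(−λ·x) with the product rule; every integrand then reduces to terms xʲ·e^(−2λx) on [0, ∞), with ∫₀^∞ xʲ·e^(−2λx) dx = j!/(2λ)^(j+1).
Normalization: ∫|u|² dx = 0.010251.
⟨p⟩ = 0.0000 and ⟨p²⟩ = 0.34999.
(Δp)² = 0.34999 − (0.0000)² = 0.34999.

0.3500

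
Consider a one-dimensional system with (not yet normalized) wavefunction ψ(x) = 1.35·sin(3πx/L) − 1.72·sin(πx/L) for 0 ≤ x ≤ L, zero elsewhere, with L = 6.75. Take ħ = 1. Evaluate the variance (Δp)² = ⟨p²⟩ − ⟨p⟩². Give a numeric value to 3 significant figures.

0.877

Compute ⟨p⟩ and ⟨p²⟩ separately; (Δp)² = ⟨p²⟩ − ⟨p⟩².
d²/dx² sin(jπx/L) = −(jπ/L)²·sin(jπx/L); on 0 ≤ x ≤ L, ∫sin²(jπx/L) dx = L/2 and ∫sin(jπx/L)·sin(lπx/L) dx = 0 for j ≠ l, so only diagonal terms survive in ∫|ψ|² and ∫ψ·ψ″; ∫ψ·ψ′ dx = [ψ²/2] between the walls = 0.
Normalization: ∫|ψ|² dx = 16.136.
⟨p⟩ = 0.0000 and ⟨p²⟩ = 0.87722.
(Δp)² = 0.87722 − (0.0000)² = 0.87722.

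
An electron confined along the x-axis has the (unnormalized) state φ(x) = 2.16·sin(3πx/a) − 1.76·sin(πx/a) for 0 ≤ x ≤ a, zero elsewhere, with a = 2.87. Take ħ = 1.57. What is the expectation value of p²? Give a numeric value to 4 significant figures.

p² φ = −ħ² d²φ/dx²; ⟨p²⟩ = −ħ² ∫ φ*·φ'' dx / ∫|φ|² dx.
d²/dx² sin(jπx/a) = −(jπ/a)²·sin(jπx/a); on 0 ≤ x ≤ a, ∫sin²(jπx/a) dx = a/2 and ∫sin(jπx/a)·sin(lπx/a) dx = 0 for j ≠ l, so only diagonal terms survive in ∫|φ|² and ∫φ·φ″; ∫φ·φ′ dx = [φ²/2] between the walls = 0.
State is unnormalized: ∫|φ|² dx = 11.140, and ∫φ*·(−ħ² φ'') dx = 191.09, so ⟨p²⟩ = 191.09 / 11.140.
⟨p²⟩ = 17.154.

17.15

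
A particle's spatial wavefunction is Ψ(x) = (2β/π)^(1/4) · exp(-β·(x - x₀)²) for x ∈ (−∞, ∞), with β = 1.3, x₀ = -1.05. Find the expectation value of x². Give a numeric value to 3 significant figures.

1.29

⟨x²⟩ = ∫ x²·|Ψ|² dx (integrals over the domain).
Gaussian moments (u = x − x₀): ∫u^(2j)·e^(−2βu²) du = (2j−1)!!/(4β)^j · √(π/(2β)), odd powers integrate to 0; here √(π/(2β)) = 1.0992.
⟨x²⟩ = 1.2948.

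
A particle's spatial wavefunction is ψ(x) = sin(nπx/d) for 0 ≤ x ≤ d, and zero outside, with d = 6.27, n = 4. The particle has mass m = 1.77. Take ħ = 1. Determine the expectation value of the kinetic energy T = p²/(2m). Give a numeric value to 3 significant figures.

T = −(ħ²/2m) d²/dx², so ⟨T⟩ = −(ħ²/2m) ∫ ψ*·ψ'' dx / ∫|ψ|² dx; with m = 1.77.
d/dx sin(nπx/d) = (nπ/d)·cos(nπx/d) and d²/dx² sin(nπx/d) = −(nπ/d)²·sin(nπx/d); on 0 ≤ x ≤ d, ∫sin²(nπx/d) dx = d/2 and ∫sin(nπx/d)·cos(nπx/d) dx = 0.
State is unnormalized: ∫|ψ|² dx = 3.1350, and ∫ψ*·(−ħ²/2m · ψ'') dx = 3.5573, so ⟨T⟩ = 3.5573 / 3.1350.
⟨T⟩ = 1.1347.

1.13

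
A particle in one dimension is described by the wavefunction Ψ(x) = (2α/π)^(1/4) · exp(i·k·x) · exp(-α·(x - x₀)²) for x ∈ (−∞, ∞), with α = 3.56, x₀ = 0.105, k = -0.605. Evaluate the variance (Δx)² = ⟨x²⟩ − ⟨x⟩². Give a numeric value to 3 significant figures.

Compute ⟨x⟩ and ⟨x²⟩ separately, then (Δx)² = ⟨x²⟩ − ⟨x⟩².
Gaussian moments (u = x − x₀): ∫u^(2j)·e^(−2αu²) du = (2j−1)!!/(4α)^j · √(π/(2α)), odd powers integrate to 0; here √(π/(2α)) = 0.66426.
⟨x⟩ = 0.10500 and ⟨x²⟩ = 0.081250.
(Δx)² = 0.081250 − (0.10500)² = 0.070225.

0.0702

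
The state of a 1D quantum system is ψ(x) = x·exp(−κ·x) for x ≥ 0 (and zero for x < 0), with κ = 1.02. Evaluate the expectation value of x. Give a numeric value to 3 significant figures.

⟨x⟩ = ∫ x·|ψ|² dx / ∫|ψ|² dx (integrals over the domain).
Every integrand reduces to terms xʲ·e^(−2κx) on [0, ∞); use ∫₀^∞ xʲ·e^(−2κx) dx = j!/(2κ)^(j+1).
State is unnormalized: ∫|ψ|² dx = 0.23558, and ∫ψ*·x·ψ dx = 0.34644, so ⟨x⟩ = 0.34644 / 0.23558.
⟨x⟩ = 1.4706.

1.47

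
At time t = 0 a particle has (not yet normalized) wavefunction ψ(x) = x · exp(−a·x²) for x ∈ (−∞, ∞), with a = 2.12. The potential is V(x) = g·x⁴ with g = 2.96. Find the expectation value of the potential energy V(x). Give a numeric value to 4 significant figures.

0.6174

⟨V⟩ = ∫ V(x)·|ψ|² dx / ∫|ψ|² dx.
Expand each integrand as polynomial × e^(−2ax²) and use ∫x^(2j)·e^(−2ax²) dx = (2j−1)!!/(4a)^j · √(π/(2a)), odd powers → 0; here √(π/(2a)) = 0.86078.
State is unnormalized: ∫|ψ|² dx = 0.10151, and ∫ψ*·V(x)·ψ dx = 0.062674, so ⟨V⟩ = 0.062674 / 0.10151.
⟨V⟩ = 0.61744.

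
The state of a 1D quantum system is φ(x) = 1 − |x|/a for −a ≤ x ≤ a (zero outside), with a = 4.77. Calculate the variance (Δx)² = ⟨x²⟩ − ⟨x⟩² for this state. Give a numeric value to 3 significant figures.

Compute ⟨x⟩ and ⟨x²⟩ separately, then (Δx)² = ⟨x²⟩ − ⟨x⟩².
φ is even, so ∫ over [−a, a] = 2∫₀ᵃ with φ = 1 − x/a there: ∫₀ᵃ (1 − x/a)² dx = a/3, ∫₀ᵃ x²(1 − x/a)² dx = a³/30, ∫₀ᵃ x⁴(1 − x/a)² dx = a⁵/105.
Normalization: ∫|φ|² dx = 3.1800.
⟨x⟩ = 0.0000 and ⟨x²⟩ = 2.2753.
(Δx)² = 2.2753 − (0.0000)² = 2.2753.

2.28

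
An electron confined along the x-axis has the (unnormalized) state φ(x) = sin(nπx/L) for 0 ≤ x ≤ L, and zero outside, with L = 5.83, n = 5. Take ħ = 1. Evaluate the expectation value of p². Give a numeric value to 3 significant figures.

p² φ = −ħ² d²φ/dx²; ⟨p²⟩ = −ħ² ∫ φ*·φ'' dx / ∫|φ|² dx.
d/dx sin(nπx/L) = (nπ/L)·cos(nπx/L) and d²/dx² sin(nπx/L) = −(nπ/L)²·sin(nπx/L); on 0 ≤ x ≤ L, ∫sin²(nπx/L) dx = L/2 and ∫sin(nπx/L)·cos(nπx/L) dx = 0.
State is unnormalized: ∫|φ|² dx = 2.9150, and ∫φ*·(−ħ² φ'') dx = 21.161, so ⟨p²⟩ = 21.161 / 2.9150.
⟨p²⟩ = 7.2594.

7.26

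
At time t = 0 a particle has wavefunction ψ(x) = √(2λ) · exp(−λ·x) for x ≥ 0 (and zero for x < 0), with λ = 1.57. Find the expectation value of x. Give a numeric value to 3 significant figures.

⟨x⟩ = ∫ x·|ψ|² dx (integrals over the domain).
Every integrand reduces to terms xʲ·e^(−2λx) on [0, ∞); use ∫₀^∞ xʲ·e^(−2λx) dx = j!/(2λ)^(j+1).
⟨x⟩ = 0.31847.

0.318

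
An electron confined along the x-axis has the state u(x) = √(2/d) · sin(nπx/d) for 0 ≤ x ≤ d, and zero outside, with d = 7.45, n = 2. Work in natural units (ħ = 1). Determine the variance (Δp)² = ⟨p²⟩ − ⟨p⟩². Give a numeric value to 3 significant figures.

0.711

Compute ⟨p⟩ and ⟨p²⟩ separately; (Δp)² = ⟨p²⟩ − ⟨p⟩².
d/dx sin(nπx/d) = (nπ/d)·cos(nπx/d) and d²/dx² sin(nπx/d) = −(nπ/d)²·sin(nπx/d); on 0 ≤ x ≤ d, ∫sin²(nπx/d) dx = d/2 and ∫sin(nπx/d)·cos(nπx/d) dx = 0.
⟨p⟩ = 0.0000 and ⟨p²⟩ = 0.71129.
(Δp)² = 0.71129 − (0.0000)² = 0.71129.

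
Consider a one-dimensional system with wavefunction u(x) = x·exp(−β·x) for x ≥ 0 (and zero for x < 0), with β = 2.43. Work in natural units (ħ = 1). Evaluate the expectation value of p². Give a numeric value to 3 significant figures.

p² u = −ħ² d²u/dx²; ⟨p²⟩ = −ħ² ∫ u*·u'' dx / ∫|u|² dx.
Differentiate x·exp(−β·x) with the product rule; every integrand then reduces to terms xʲ·e^(−2βx) on [0, ∞), with ∫₀^∞ xʲ·e^(−2βx) dx = j!/(2β)^(j+1).
State is unnormalized: ∫|u|² dx = 0.017423, and ∫u*·(−ħ² u'') dx = 0.10288, so ⟨p²⟩ = 0.10288 / 0.017423.
⟨p²⟩ = 5.9049.

5.90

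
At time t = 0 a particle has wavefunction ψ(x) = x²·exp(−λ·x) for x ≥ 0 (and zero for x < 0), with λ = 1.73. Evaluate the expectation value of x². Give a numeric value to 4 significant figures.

⟨x²⟩ = ∫ x²·|ψ|² dx / ∫|ψ|² dx (integrals over the domain).
Every integrand reduces to terms xʲ·e^(−2λx) on [0, ∞); use ∫₀^∞ xʲ·e^(−2λx) dx = j!/(2λ)^(j+1).
State is unnormalized: ∫|ψ|² dx = 0.048398, and ∫ψ*·x²·ψ dx = 0.12128, so ⟨x²⟩ = 0.12128 / 0.048398.
⟨x²⟩ = 2.5059.

2.506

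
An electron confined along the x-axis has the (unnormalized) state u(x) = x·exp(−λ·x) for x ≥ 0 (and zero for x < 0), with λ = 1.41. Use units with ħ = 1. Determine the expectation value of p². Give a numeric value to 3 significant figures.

p² u = −ħ² d²u/dx²; ⟨p²⟩ = −ħ² ∫ u*·u'' dx / ∫|u|² dx.
Differentiate x·exp(−λ·x) with the product rule; every integrand then reduces to terms xʲ·e^(−2λx) on [0, ∞), with ∫₀^∞ xʲ·e^(−2λx) dx = j!/(2λ)^(j+1).
State is unnormalized: ∫|u|² dx = 0.089183, and ∫u*·(−ħ² u'') dx = 0.17730, so ⟨p²⟩ = 0.17730 / 0.089183.
⟨p²⟩ = 1.9881.

1.99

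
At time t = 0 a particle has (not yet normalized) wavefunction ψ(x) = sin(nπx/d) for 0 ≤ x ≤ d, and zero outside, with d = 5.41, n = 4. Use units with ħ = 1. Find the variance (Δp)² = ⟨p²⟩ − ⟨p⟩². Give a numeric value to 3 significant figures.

5.40

Compute ⟨p⟩ and ⟨p²⟩ separately; (Δp)² = ⟨p²⟩ − ⟨p⟩².
d/dx sin(nπx/d) = (nπ/d)·cos(nπx/d) and d²/dx² sin(nπx/d) = −(nπ/d)²·sin(nπx/d); on 0 ≤ x ≤ d, ∫sin²(nπx/d) dx = d/2 and ∫sin(nπx/d)·cos(nπx/d) dx = 0.
Normalization: ∫|ψ|² dx = 2.7050.
⟨p⟩ = 0.0000 and ⟨p²⟩ = 5.3954.
(Δp)² = 5.3954 − (0.0000)² = 5.3954.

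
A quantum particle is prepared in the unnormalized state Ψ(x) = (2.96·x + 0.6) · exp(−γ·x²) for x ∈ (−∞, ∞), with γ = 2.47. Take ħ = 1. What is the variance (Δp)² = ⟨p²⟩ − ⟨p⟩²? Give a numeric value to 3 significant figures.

Compute ⟨p⟩ and ⟨p²⟩ separately; (Δp)² = ⟨p²⟩ − ⟨p⟩².
Expand each integrand as polynomial × e^(−2γx²) and use ∫x^(2j)·e^(−2γx²) dx = (2j−1)!!/(4γ)^j · √(π/(2γ)), odd powers → 0; here √(π/(2γ)) = 0.79746. Differentiate with the product rule, d/dx e^(−γx²) = −2γx·e^(−γx²).
Normalization: ∫|Ψ|² dx = 0.99428.
⟨p⟩ = 0.0000 and ⟨p²⟩ = 5.9836.
(Δp)² = 5.9836 − (0.0000)² = 5.9836.

5.98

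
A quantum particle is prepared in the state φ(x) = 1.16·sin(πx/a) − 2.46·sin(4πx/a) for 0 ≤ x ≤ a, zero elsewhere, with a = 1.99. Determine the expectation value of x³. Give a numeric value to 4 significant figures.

1.954

⟨x³⟩ = ∫ x³·|φ|² dx / ∫|φ|² dx (integrals over the domain).
On 0 ≤ x ≤ a (j ≠ l): ∫sin²(jπx/a) dx = a/2, ∫sin(jπx/a)·sin(lπx/a) dx = 0; diagonal moments ∫x·sin²(jπx/a) dx = a²/4, ∫x²·sin²(jπx/a) dx = a³·(1/6 − 1/(4j²π²)); cross terms ∫x·sin(jπx/a)·sin(lπx/a) dx = 0 for j + l even and −4jla²/(π²(j² − l²)²) for j + l odd, ∫x²·sin(jπx/a)·sin(lπx/a) dx = (−1)^(j+l)·4jla³/(π²(j² − l²)²); higher powers the same way via product-to-sum and parts.
State is unnormalized: ∫|φ|² dx = 7.3602, and ∫φ*·x³·φ dx = 14.382, so ⟨x³⟩ = 14.382 / 7.3602.
⟨x³⟩ = 1.9540.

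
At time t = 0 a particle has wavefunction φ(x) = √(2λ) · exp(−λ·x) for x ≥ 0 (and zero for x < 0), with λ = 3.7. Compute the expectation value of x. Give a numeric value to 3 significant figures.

0.135

⟨x⟩ = ∫ x·|φ|² dx (integrals over the domain).
Every integrand reduces to terms xʲ·e^(−2λx) on [0, ∞); use ∫₀^∞ xʲ·e^(−2λx) dx = j!/(2λ)^(j+1).
⟨x⟩ = 0.13514.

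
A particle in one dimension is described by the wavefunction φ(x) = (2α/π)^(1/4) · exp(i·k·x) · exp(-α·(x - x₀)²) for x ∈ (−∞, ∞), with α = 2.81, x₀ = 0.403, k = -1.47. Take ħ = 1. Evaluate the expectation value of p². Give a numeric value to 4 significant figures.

p² φ = −ħ² d²φ/dx²; ⟨p²⟩ = −ħ² ∫ φ*·φ'' dx.
Gaussian moments (u = x − x₀): ∫u^(2j)·e^(−2αu²) du = (2j−1)!!/(4α)^j · √(π/(2α)), odd powers integrate to 0; here √(π/(2α)) = 0.74766. Derivatives: φ′ = (ik − 2αu)·φ, φ″ = ((ik − 2αu)² − 2α)·φ; the odd-in-u pieces drop out.
⟨p²⟩ = 4.9709.

4.971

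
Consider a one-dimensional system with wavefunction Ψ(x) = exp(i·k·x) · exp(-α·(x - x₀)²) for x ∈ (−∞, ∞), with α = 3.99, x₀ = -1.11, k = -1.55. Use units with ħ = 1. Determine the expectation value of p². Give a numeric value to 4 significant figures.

6.393

p² Ψ = −ħ² d²Ψ/dx²; ⟨p²⟩ = −ħ² ∫ Ψ*·Ψ'' dx / ∫|Ψ|² dx.
Gaussian moments (u = x − x₀): ∫u^(2j)·e^(−2αu²) du = (2j−1)!!/(4α)^j · √(π/(2α)), odd powers integrate to 0; here √(π/(2α)) = 0.62744. Derivatives: Ψ′ = (ik − 2αu)·Ψ, Ψ″ = ((ik − 2αu)² − 2α)·Ψ; the odd-in-u pieces drop out.
State is unnormalized: ∫|Ψ|² dx = 0.62744, and ∫Ψ*·(−ħ² Ψ'') dx = 4.0109, so ⟨p²⟩ = 4.0109 / 0.62744.
⟨p²⟩ = 6.3925.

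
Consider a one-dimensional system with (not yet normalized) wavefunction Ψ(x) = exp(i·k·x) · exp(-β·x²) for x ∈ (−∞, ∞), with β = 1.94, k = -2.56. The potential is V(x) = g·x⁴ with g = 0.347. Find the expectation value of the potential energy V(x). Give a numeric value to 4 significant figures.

0.01729

⟨V⟩ = ∫ V(x)·|Ψ|² dx / ∫|Ψ|² dx.
Gaussian moments: ∫x^(2j)·e^(−2βx²) dx = (2j−1)!!/(4β)^j · √(π/(2β)), odd powers integrate to 0; here √(π/(2β)) = 0.89983.
State is unnormalized: ∫|Ψ|² dx = 0.89983, and ∫Ψ*·V(x)·Ψ dx = 0.015556, so ⟨V⟩ = 0.015556 / 0.89983.
⟨V⟩ = 0.017287.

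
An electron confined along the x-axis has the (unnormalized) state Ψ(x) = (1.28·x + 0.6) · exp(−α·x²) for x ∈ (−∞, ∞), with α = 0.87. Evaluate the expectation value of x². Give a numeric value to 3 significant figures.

0.613

⟨x²⟩ = ∫ x²·|Ψ|² dx / ∫|Ψ|² dx (integrals over the domain).
Expand each integrand as polynomial × e^(−2αx²) and use ∫x^(2j)·e^(−2αx²) dx = (2j−1)!!/(4α)^j · √(π/(2α)), odd powers → 0; here √(π/(2α)) = 1.3437.
State is unnormalized: ∫|Ψ|² dx = 1.1163, and ∫Ψ*·x²·Ψ dx = 0.68436, so ⟨x²⟩ = 0.68436 / 1.1163.
⟨x²⟩ = 0.61304.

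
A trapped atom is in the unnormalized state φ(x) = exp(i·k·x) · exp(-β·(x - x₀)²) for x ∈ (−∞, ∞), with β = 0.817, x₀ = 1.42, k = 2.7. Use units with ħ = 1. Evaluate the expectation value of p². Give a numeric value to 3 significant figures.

8.11

p² φ = −ħ² d²φ/dx²; ⟨p²⟩ = −ħ² ∫ φ*·φ'' dx / ∫|φ|² dx.
Gaussian moments (u = x − x₀): ∫u^(2j)·e^(−2βu²) du = (2j−1)!!/(4β)^j · √(π/(2β)), odd powers integrate to 0; here √(π/(2β)) = 1.3866. Derivatives: φ′ = (ik − 2βu)·φ, φ″ = ((ik − 2βu)² − 2β)·φ; the odd-in-u pieces drop out.
State is unnormalized: ∫|φ|² dx = 1.3866, and ∫φ*·(−ħ² φ'') dx = 11.241, so ⟨p²⟩ = 11.241 / 1.3866.
⟨p²⟩ = 8.1070.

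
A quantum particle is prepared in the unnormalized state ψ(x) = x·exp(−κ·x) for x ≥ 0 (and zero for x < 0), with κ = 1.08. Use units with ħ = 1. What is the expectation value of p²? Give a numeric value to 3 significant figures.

1.17

p² ψ = −ħ² d²ψ/dx²; ⟨p²⟩ = −ħ² ∫ ψ*·ψ'' dx / ∫|ψ|² dx.
Differentiate x·exp(−κ·x) with the product rule; every integrand then reduces to terms xʲ·e^(−2κx) on [0, ∞), with ∫₀^∞ xʲ·e^(−2κx) dx = j!/(2κ)^(j+1).
State is unnormalized: ∫|ψ|² dx = 0.19846, and ∫ψ*·(−ħ² ψ'') dx = 0.23148, so ⟨p²⟩ = 0.23148 / 0.19846.
⟨p²⟩ = 1.1664.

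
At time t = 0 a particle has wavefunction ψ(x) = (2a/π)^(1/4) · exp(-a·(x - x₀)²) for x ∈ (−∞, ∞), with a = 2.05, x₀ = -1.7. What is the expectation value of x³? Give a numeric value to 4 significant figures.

-5.535

⟨x³⟩ = ∫ x³·|ψ|² dx (integrals over the domain).
Gaussian moments (u = x − x₀): ∫u^(2j)·e^(−2au²) du = (2j−1)!!/(4a)^j · √(π/(2a)), odd powers integrate to 0; here √(π/(2a)) = 0.87535.
⟨x³⟩ = -5.5350.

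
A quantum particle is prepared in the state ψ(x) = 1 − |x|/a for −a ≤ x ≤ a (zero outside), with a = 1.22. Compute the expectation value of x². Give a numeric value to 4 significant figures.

0.1488

⟨x²⟩ = ∫ x²·|ψ|² dx / ∫|ψ|² dx (integrals over the domain).
ψ is even, so ∫ over [−a, a] = 2∫₀ᵃ with ψ = 1 − x/a there: ∫₀ᵃ (1 − x/a)² dx = a/3, ∫₀ᵃ x²(1 − x/a)² dx = a³/30, ∫₀ᵃ x⁴(1 − x/a)² dx = a⁵/105.
State is unnormalized: ∫|ψ|² dx = 0.81333, and ∫ψ*·x²·ψ dx = 0.12106, so ⟨x²⟩ = 0.12106 / 0.81333.
⟨x²⟩ = 0.14884.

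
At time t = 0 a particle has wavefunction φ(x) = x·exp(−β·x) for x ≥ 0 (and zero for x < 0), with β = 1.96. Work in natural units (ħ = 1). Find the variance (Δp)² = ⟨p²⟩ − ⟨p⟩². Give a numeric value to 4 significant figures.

Compute ⟨p⟩ and ⟨p²⟩ separately; (Δp)² = ⟨p²⟩ − ⟨p⟩².
Differentiate x·exp(−β·x) with the product rule; every integrand then reduces to terms xʲ·e^(−2βx) on [0, ∞), with ∫₀^∞ xʲ·e^(−2βx) dx = j!/(2β)^(j+1).
Normalization: ∫|φ|² dx = 0.033203.
⟨p⟩ = 0.0000 and ⟨p²⟩ = 3.8416.
(Δp)² = 3.8416 − (0.0000)² = 3.8416.

3.842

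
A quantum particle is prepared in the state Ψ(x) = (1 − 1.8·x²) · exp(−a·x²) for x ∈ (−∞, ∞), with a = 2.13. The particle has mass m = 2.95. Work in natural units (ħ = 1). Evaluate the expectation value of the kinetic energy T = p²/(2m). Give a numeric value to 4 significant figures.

T = −(ħ²/2m) d²/dx², so ⟨T⟩ = −(ħ²/2m) ∫ Ψ*·Ψ'' dx / ∫|Ψ|² dx; with m = 2.95.
Expand each integrand as polynomial × e^(−2ax²) and use ∫x^(2j)·e^(−2ax²) dx = (2j−1)!!/(4a)^j · √(π/(2a)), odd powers → 0; here √(π/(2a)) = 0.85876. Differentiate with the product rule, d/dx e^(−ax²) = −2ax·e^(−ax²).
State is unnormalized: ∫|Ψ|² dx = 0.61089, and ∫Ψ*·(−ħ²/2m · Ψ'') dx = 0.53789, so ⟨T⟩ = 0.53789 / 0.61089.
⟨T⟩ = 0.88049.

0.8805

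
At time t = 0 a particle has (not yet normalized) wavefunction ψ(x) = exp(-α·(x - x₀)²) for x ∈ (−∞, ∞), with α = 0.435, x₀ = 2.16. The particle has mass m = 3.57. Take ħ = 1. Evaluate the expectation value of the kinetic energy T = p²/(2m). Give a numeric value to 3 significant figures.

0.0609

T = −(ħ²/2m) d²/dx², so ⟨T⟩ = −(ħ²/2m) ∫ ψ*·ψ'' dx / ∫|ψ|² dx; with m = 3.57.
Gaussian moments (u = x − x₀): ∫u^(2j)·e^(−2αu²) du = (2j−1)!!/(4α)^j · √(π/(2α)), odd powers integrate to 0; here √(π/(2α)) = 1.9003. Derivatives: d/dx e^(−αu²) = −2αu·e^(−αu²), d²/dx² e^(−αu²) = (4α²u² − 2α)·e^(−αu²).
State is unnormalized: ∫|ψ|² dx = 1.9003, and ∫ψ*·(−ħ²/2m · ψ'') dx = 0.11577, so ⟨T⟩ = 0.11577 / 1.9003.
⟨T⟩ = 0.060924.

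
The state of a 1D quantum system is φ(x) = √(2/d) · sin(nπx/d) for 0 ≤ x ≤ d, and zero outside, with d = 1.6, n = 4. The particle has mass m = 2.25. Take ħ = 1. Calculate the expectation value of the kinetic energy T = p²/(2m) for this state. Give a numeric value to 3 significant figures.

13.7

T = −(ħ²/2m) d²/dx², so ⟨T⟩ = −(ħ²/2m) ∫ φ*·φ'' dx; with m = 2.25.
d/dx sin(nπx/d) = (nπ/d)·cos(nπx/d) and d²/dx² sin(nπx/d) = −(nπ/d)²·sin(nπx/d); on 0 ≤ x ≤ d, ∫sin²(nπx/d) dx = d/2 and ∫sin(nπx/d)·cos(nπx/d) dx = 0.
⟨T⟩ = 13.708.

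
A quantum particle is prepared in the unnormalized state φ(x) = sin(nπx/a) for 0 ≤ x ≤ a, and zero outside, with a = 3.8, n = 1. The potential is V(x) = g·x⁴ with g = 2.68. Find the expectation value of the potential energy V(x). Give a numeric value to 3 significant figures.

63.7

⟨V⟩ = ∫ V(x)·|φ|² dx / ∫|φ|² dx.
With sin²θ = (1 − cos2θ)/2 on 0 ≤ x ≤ a: ∫sin²(nπx/a) dx = a/2, ∫x·sin²(nπx/a) dx = a²/4, ∫x²·sin²(nπx/a) dx = a³·(1/6 − 1/(4n²π²)); higher powers xᵏ the same way, integrating xᵏ·cos(2nπx/a) by parts.
State is unnormalized: ∫|φ|² dx = 1.9000, and ∫φ*·V(x)·φ dx = 121.12, so ⟨V⟩ = 121.12 / 1.9000.
⟨V⟩ = 63.749.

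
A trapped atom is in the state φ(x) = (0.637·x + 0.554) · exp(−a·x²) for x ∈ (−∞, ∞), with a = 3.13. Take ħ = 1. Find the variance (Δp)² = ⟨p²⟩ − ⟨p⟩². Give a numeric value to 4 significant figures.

Compute ⟨p⟩ and ⟨p²⟩ separately; (Δp)² = ⟨p²⟩ − ⟨p⟩².
Expand each integrand as polynomial × e^(−2ax²) and use ∫x^(2j)·e^(−2ax²) dx = (2j−1)!!/(4a)^j · √(π/(2a)), odd powers → 0; here √(π/(2a)) = 0.70842. Differentiate with the product rule, d/dx e^(−ax²) = −2ax·e^(−ax²).
Normalization: ∫|φ|² dx = 0.24038.
⟨p⟩ = 0.0000 and ⟨p²⟩ = 3.7279.
(Δp)² = 3.7279 − (0.0000)² = 3.7279.

3.728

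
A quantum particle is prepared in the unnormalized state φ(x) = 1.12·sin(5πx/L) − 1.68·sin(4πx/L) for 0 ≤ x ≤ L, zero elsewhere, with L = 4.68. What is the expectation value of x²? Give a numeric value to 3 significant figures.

⟨x²⟩ = ∫ x²·|φ|² dx / ∫|φ|² dx (integrals over the domain).
On 0 ≤ x ≤ L (j ≠ l): ∫sin²(jπx/L) dx = L/2, ∫sin(jπx/L)·sin(lπx/L) dx = 0; diagonal moments ∫x·sin²(jπx/L) dx = L²/4, ∫x²·sin²(jπx/L) dx = L³·(1/6 − 1/(4j²π²)); cross terms ∫x·sin(jπx/L)·sin(lπx/L) dx = 0 for j + l even and −4jlL²/(π²(j² − l²)²) for j + l odd, ∫x²·sin(jπx/L)·sin(lπx/L) dx = (−1)^(j+l)·4jlL³/(π²(j² − l²)²); higher powers the same way via product-to-sum and parts.
State is unnormalized: ∫|φ|² dx = 9.5397, and ∫φ*·x²·φ dx = 107.66, so ⟨x²⟩ = 107.66 / 9.5397.
⟨x²⟩ = 11.285.

11.3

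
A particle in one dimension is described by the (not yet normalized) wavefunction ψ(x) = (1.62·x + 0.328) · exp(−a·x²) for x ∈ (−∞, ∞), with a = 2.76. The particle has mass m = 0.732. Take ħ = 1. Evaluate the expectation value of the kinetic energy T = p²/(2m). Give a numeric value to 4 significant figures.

4.481

T = −(ħ²/2m) d²/dx², so ⟨T⟩ = −(ħ²/2m) ∫ ψ*·ψ'' dx / ∫|ψ|² dx; with m = 0.732.
Expand each integrand as polynomial × e^(−2ax²) and use ∫x^(2j)·e^(−2ax²) dx = (2j−1)!!/(4a)^j · √(π/(2a)), odd powers → 0; here √(π/(2a)) = 0.75441. Differentiate with the product rule, d/dx e^(−ax²) = −2ax·e^(−ax²).
State is unnormalized: ∫|ψ|² dx = 0.26050, and ∫ψ*·(−ħ²/2m · ψ'') dx = 1.1673, so ⟨T⟩ = 1.1673 / 0.26050.
⟨T⟩ = 4.4810.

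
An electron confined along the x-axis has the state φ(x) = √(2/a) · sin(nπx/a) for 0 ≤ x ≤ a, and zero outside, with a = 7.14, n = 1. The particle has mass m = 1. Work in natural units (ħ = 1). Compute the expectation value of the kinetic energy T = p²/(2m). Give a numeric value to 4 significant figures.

T = −(ħ²/2m) d²/dx², so ⟨T⟩ = −(ħ²/2m) ∫ φ*·φ'' dx; with m = 1.
d/dx sin(nπx/a) = (nπ/a)·cos(nπx/a) and d²/dx² sin(nπx/a) = −(nπ/a)²·sin(nπx/a); on 0 ≤ x ≤ a, ∫sin²(nπx/a) dx = a/2 and ∫sin(nπx/a)·cos(nπx/a) dx = 0.
⟨T⟩ = 0.096800.

0.09680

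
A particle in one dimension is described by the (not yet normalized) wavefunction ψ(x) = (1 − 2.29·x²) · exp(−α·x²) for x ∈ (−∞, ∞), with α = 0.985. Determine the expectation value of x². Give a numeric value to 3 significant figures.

⟨x²⟩ = ∫ x²·|ψ|² dx / ∫|ψ|² dx (integrals over the domain).
Expand each integrand as polynomial × e^(−2αx²) and use ∫x^(2j)·e^(−2αx²) dx = (2j−1)!!/(4α)^j · √(π/(2α)), odd powers → 0; here √(π/(2α)) = 1.2628.
State is unnormalized: ∫|ψ|² dx = 1.0747, and ∫ψ*·x²·ψ dx = 0.82689, so ⟨x²⟩ = 0.82689 / 1.0747.
⟨x²⟩ = 0.76944.

0.769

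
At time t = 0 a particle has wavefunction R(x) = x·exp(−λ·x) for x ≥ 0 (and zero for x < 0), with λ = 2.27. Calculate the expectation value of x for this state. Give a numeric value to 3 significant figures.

0.661

⟨x⟩ = ∫ x·|R|² dx / ∫|R|² dx (integrals over the domain).
Every integrand reduces to terms xʲ·e^(−2λx) on [0, ∞); use ∫₀^∞ xʲ·e^(−2λx) dx = j!/(2λ)^(j+1).
State is unnormalized: ∫|R|² dx = 0.021373, and ∫R*·x·R dx = 0.014123, so ⟨x⟩ = 0.014123 / 0.021373.
⟨x⟩ = 0.66079.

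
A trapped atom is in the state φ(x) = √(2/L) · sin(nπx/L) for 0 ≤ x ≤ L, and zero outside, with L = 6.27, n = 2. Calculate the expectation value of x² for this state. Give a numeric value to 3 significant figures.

⟨x²⟩ = ∫ x²·|φ|² dx (integrals over the domain).
With sin²θ = (1 − cos2θ)/2 on 0 ≤ x ≤ L: ∫sin²(nπx/L) dx = L/2, ∫x·sin²(nπx/L) dx = L²/4, ∫x²·sin²(nπx/L) dx = L³·(1/6 − 1/(4n²π²)); higher powers xᵏ the same way, integrating xᵏ·cos(2nπx/L) by parts.
⟨x²⟩ = 12.606.

12.6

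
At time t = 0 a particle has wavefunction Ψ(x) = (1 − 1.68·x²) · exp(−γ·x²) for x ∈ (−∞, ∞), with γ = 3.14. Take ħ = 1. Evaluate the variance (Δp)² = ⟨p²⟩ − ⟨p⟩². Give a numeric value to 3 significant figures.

Compute ⟨p⟩ and ⟨p²⟩ separately; (Δp)² = ⟨p²⟩ − ⟨p⟩².
Expand each integrand as polynomial × e^(−2γx²) and use ∫x^(2j)·e^(−2γx²) dx = (2j−1)!!/(4γ)^j · √(π/(2γ)), odd powers → 0; here √(π/(2γ)) = 0.70729. Differentiate with the product rule, d/dx e^(−γx²) = −2γx·e^(−γx²).
Normalization: ∫|Ψ|² dx = 0.55604.
⟨p⟩ = 0.0000 and ⟨p²⟩ = 5.5628.
(Δp)² = 5.5628 − (0.0000)² = 5.5628.

5.56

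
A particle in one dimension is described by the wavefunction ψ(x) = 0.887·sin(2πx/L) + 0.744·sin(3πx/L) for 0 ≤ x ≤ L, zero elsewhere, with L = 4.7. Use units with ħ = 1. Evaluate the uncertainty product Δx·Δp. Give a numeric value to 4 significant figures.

1.486

Δx = √(⟨x²⟩−⟨x⟩²), Δp = √(⟨p²⟩−⟨p⟩²).
On 0 ≤ x ≤ L (j ≠ l): ∫sin²(jπx/L) dx = L/2, ∫sin(jπx/L)·sin(lπx/L) dx = 0; diagonal moments ∫x·sin²(jπx/L) dx = L²/4, ∫x²·sin²(jπx/L) dx = L³·(1/6 − 1/(4j²π²)); cross terms ∫x·sin(jπx/L)·sin(lπx/L) dx = 0 for j + l even and −4jlL²/(π²(j² − l²)²) for j + l odd, ∫x²·sin(jπx/L)·sin(lπx/L) dx = (−1)^(j+l)·4jlL³/(π²(j² − l²)²); higher powers the same way via product-to-sum and parts. d²/dx² sin(jπx/L) = −(jπ/L)²·sin(jπx/L); on 0 ≤ x ≤ L, ∫sin²(jπx/L) dx = L/2 and ∫sin(jπx/L)·sin(lπx/L) dx = 0 for j ≠ l, so only diagonal terms survive in ∫|ψ|² and ∫ψ·ψ″; ∫ψ·ψ′ dx = [ψ²/2] between the walls = 0.
Normalization: ∫|ψ|² dx = 3.1497.
⟨x⟩ = 1.4496, ⟨x²⟩ = 2.9160 ⇒ Δx = 0.90254.
⟨p⟩ = 0.0000, ⟨p²⟩ = 2.7098 ⇒ Δp = 1.6461.
Δx·Δp = 1.4857.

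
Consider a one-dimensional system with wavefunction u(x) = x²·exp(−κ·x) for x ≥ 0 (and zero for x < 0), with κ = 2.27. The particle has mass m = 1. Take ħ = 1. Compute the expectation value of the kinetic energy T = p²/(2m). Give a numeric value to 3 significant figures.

T = −(ħ²/2m) d²/dx², so ⟨T⟩ = −(ħ²/2m) ∫ u*·u'' dx / ∫|u|² dx; with m = 1.
Differentiate x²·exp(−κ·x) with the product rule; every integrand then reduces to terms xʲ·e^(−2κx) on [0, ∞), with ∫₀^∞ xʲ·e^(−2κx) dx = j!/(2κ)^(j+1).
State is unnormalized: ∫|u|² dx = 0.012443, and ∫u*·(−ħ²/2m · u'') dx = 0.010686, so ⟨T⟩ = 0.010686 / 0.012443.
⟨T⟩ = 0.85882.

0.859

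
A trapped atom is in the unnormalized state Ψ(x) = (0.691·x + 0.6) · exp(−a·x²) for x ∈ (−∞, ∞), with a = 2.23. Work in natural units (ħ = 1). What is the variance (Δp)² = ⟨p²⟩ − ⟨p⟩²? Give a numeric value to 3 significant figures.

Compute ⟨p⟩ and ⟨p²⟩ separately; (Δp)² = ⟨p²⟩ − ⟨p⟩².
Expand each integrand as polynomial × e^(−2ax²) and use ∫x^(2j)·e^(−2ax²) dx = (2j−1)!!/(4a)^j · √(π/(2a)), odd powers → 0; here √(π/(2a)) = 0.83928. Differentiate with the product rule, d/dx e^(−ax²) = −2ax·e^(−ax²).
Normalization: ∫|Ψ|² dx = 0.34707.
⟨p⟩ = 0.0000 and ⟨p²⟩ = 2.8073.
(Δp)² = 2.8073 − (0.0000)² = 2.8073.

2.81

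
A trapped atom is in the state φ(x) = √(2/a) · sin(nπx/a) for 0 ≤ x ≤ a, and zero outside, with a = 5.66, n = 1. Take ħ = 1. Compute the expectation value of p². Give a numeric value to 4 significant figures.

0.3081

p² φ = −ħ² d²φ/dx²; ⟨p²⟩ = −ħ² ∫ φ*·φ'' dx.
d/dx sin(nπx/a) = (nπ/a)·cos(nπx/a) and d²/dx² sin(nπx/a) = −(nπ/a)²·sin(nπx/a); on 0 ≤ x ≤ a, ∫sin²(nπx/a) dx = a/2 and ∫sin(nπx/a)·cos(nπx/a) dx = 0.
⟨p²⟩ = 0.30808.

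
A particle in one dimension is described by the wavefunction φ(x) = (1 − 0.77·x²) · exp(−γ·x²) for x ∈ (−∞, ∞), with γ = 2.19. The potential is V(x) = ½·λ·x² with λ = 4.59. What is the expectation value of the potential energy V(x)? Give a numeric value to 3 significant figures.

0.182

⟨V⟩ = ∫ V(x)·|φ|² dx / ∫|φ|² dx.
Expand each integrand as polynomial × e^(−2γx²) and use ∫x^(2j)·e^(−2γx²) dx = (2j−1)!!/(4γ)^j · √(π/(2γ)), odd powers → 0; here √(π/(2γ)) = 0.84691.
State is unnormalized: ∫|φ|² dx = 0.71766, and ∫φ*·V(x)·φ dx = 0.13058, so ⟨V⟩ = 0.13058 / 0.71766.
⟨V⟩ = 0.18195.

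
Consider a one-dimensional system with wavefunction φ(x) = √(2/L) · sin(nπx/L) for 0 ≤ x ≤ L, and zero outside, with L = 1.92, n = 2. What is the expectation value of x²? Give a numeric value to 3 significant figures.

⟨x²⟩ = ∫ x²·|φ|² dx (integrals over the domain).
With sin²θ = (1 − cos2θ)/2 on 0 ≤ x ≤ L: ∫sin²(nπx/L) dx = L/2, ∫x·sin²(nπx/L) dx = L²/4, ∫x²·sin²(nπx/L) dx = L³·(1/6 − 1/(4n²π²)); higher powers xᵏ the same way, integrating xᵏ·cos(2nπx/L) by parts.
⟨x²⟩ = 1.1821.

1.18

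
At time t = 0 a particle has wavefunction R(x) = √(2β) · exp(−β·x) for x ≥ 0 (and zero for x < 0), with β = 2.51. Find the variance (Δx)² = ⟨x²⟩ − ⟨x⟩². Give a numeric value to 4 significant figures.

Compute ⟨x⟩ and ⟨x²⟩ separately, then (Δx)² = ⟨x²⟩ − ⟨x⟩².
Every integrand reduces to terms xʲ·e^(−2βx) on [0, ∞); use ∫₀^∞ xʲ·e^(−2βx) dx = j!/(2β)^(j+1).
⟨x⟩ = 0.19920 and ⟨x²⟩ = 0.079364.
(Δx)² = 0.079364 − (0.19920)² = 0.039682.

0.03968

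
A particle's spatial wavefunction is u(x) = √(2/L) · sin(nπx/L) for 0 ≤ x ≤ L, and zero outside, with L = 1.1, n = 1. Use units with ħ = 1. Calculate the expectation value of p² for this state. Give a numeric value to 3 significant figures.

8.16

p² u = −ħ² d²u/dx²; ⟨p²⟩ = −ħ² ∫ u*·u'' dx.
d/dx sin(nπx/L) = (nπ/L)·cos(nπx/L) and d²/dx² sin(nπx/L) = −(nπ/L)²·sin(nπx/L); on 0 ≤ x ≤ L, ∫sin²(nπx/L) dx = L/2 and ∫sin(nπx/L)·cos(nπx/L) dx = 0.
⟨p²⟩ = 8.1567.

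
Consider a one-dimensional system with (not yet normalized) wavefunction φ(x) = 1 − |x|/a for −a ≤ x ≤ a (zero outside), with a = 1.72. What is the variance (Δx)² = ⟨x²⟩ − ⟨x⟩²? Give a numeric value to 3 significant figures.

0.296

Compute ⟨x⟩ and ⟨x²⟩ separately, then (Δx)² = ⟨x²⟩ − ⟨x⟩².
φ is even, so ∫ over [−a, a] = 2∫₀ᵃ with φ = 1 − x/a there: ∫₀ᵃ (1 − x/a)² dx = a/3, ∫₀ᵃ x²(1 − x/a)² dx = a³/30, ∫₀ᵃ x⁴(1 − x/a)² dx = a⁵/105.
Normalization: ∫|φ|² dx = 1.1467.
⟨x⟩ = 0.0000 and ⟨x²⟩ = 0.29584.
(Δx)² = 0.29584 − (0.0000)² = 0.29584.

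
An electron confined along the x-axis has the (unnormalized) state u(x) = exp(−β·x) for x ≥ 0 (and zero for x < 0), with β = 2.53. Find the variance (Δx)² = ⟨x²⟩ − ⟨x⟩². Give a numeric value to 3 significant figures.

Compute ⟨x⟩ and ⟨x²⟩ separately, then (Δx)² = ⟨x²⟩ − ⟨x⟩².
Every integrand reduces to terms xʲ·e^(−2βx) on [0, ∞); use ∫₀^∞ xʲ·e^(−2βx) dx = j!/(2β)^(j+1).
Normalization: ∫|u|² dx = 0.19763.
⟨x⟩ = 0.19763 and ⟨x²⟩ = 0.078114.
(Δx)² = 0.078114 − (0.19763)² = 0.039057.

0.0391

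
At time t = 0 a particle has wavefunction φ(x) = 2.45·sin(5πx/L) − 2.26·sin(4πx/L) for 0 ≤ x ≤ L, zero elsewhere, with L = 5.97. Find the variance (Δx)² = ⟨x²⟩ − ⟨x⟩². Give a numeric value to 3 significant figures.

Compute ⟨x⟩ and ⟨x²⟩ separately, then (Δx)² = ⟨x²⟩ − ⟨x⟩².
On 0 ≤ x ≤ L (j ≠ l): ∫sin²(jπx/L) dx = L/2, ∫sin(jπx/L)·sin(lπx/L) dx = 0; diagonal moments ∫x·sin²(jπx/L) dx = L²/4, ∫x²·sin²(jπx/L) dx = L³·(1/6 − 1/(4j²π²)); cross terms ∫x·sin(jπx/L)·sin(lπx/L) dx = 0 for j + l even and −4jlL²/(π²(j² − l²)²) for j + l odd, ∫x²·sin(jπx/L)·sin(lπx/L) dx = (−1)^(j+l)·4jlL³/(π²(j² − l²)²); higher powers the same way via product-to-sum and parts.
Normalization: ∫|φ|² dx = 33.164.
⟨x⟩ = 4.1760 and ⟨x²⟩ = 18.899.
(Δx)² = 18.899 − (4.1760)² = 1.4608.

1.46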